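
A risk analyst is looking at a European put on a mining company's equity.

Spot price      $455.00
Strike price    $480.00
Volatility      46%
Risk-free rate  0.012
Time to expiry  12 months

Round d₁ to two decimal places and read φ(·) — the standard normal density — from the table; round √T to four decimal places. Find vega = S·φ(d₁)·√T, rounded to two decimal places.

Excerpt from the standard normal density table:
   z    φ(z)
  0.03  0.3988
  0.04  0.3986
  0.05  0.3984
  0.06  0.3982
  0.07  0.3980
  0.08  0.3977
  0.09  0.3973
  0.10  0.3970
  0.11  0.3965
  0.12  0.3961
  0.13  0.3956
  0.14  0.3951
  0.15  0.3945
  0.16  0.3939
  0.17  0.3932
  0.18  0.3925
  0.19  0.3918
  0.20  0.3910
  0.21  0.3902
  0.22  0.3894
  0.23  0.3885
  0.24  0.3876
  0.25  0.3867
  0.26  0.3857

T = 1;  σ√T = 0.4600
d₁ = [ln(455/480) + (0.012 + 0.46²/2)·1] / 0.4600 = [-0.0535 + 0.1178] / 0.4600 = 0.1398 ⇒ 0.14
√T = √1 = 1.0000
φ(d₁) = φ(0.14) = 0.3951
vega = S·φ(d₁)·√T = 455·0.3951·1.0000 = 179.7705

179.77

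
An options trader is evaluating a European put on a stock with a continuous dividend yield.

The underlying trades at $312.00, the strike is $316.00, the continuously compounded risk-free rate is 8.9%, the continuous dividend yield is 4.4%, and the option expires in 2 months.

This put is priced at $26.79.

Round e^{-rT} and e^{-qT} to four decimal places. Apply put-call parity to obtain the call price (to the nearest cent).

$25.16

e^(−qT) = e^(−0.044·0.1667) = 0.9927;  e^(−rT) = e^(−0.089·0.1667) = 0.9853
Put-call parity: C − P = S·e^(−qT) − K·e^(−rT) = 312·0.9927 − 316·0.9853 = 309.7224 − 311.3548 = -1.6324
C = P + (C − P) = 26.79 + (-1.6324) = 25.1576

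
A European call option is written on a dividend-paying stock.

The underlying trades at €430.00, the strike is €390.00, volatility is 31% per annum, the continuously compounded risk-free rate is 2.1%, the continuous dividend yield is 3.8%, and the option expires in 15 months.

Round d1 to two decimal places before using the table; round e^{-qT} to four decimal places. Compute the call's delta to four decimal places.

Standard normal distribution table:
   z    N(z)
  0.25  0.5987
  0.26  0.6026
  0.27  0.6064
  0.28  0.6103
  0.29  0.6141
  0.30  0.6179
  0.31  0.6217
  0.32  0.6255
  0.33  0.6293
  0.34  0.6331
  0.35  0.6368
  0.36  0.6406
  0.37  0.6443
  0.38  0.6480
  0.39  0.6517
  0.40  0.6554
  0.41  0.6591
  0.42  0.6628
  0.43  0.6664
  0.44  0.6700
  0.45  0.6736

σ√T = 0.31·√1.25 = 0.3466
d₁ = [ln(430/390) + (0.021 − 0.038 + 0.31²/2)·1.25] / 0.3466 = [0.0976 + 0.0388] / 0.3466 = 0.3937 → 0.39
N(d₁) = N(0.39) = 0.6517
Δ_call = exp(−qT)·N(d₁) = 0.9536·0.6517 = 0.6215

0.6215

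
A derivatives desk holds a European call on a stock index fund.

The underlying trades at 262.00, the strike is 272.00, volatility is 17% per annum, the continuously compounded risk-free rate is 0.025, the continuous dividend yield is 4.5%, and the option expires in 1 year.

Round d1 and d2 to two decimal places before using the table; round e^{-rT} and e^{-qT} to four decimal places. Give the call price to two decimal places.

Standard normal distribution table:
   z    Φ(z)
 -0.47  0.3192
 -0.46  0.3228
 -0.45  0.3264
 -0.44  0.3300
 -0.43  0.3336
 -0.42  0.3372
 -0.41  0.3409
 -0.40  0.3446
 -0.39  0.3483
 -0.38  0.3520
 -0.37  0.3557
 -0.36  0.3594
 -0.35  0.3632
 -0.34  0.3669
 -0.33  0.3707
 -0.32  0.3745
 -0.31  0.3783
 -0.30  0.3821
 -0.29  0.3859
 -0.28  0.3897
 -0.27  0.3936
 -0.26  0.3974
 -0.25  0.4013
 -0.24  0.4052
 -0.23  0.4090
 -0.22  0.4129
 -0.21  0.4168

11.06

T = 1;  σ√T = 0.1700
ln(S/K) + (r − q + σ²/2)T = ln(262/272) + (0.025 − 0.045 + 0.17²/2)·1 = -0.0375 − 0.0055 = -0.0430
d₁ = -0.0430 / 0.1700 = -0.2530 ≈ -0.25
d₂ = d₁ − σ√T = -0.2530 − 0.1700 = -0.4230 ≈ -0.42
e^(−qT) = e^(−0.045·1) = 0.9560;  e^(−rT) = e^(−0.025·1) = 0.9753
C = 262·0.9560·N(-0.25) − 272·0.9753·N(-0.42) = 262·0.9560·0.4013 − 272·0.9753·0.3372 = 100.5144 − 89.4530 = 11.0615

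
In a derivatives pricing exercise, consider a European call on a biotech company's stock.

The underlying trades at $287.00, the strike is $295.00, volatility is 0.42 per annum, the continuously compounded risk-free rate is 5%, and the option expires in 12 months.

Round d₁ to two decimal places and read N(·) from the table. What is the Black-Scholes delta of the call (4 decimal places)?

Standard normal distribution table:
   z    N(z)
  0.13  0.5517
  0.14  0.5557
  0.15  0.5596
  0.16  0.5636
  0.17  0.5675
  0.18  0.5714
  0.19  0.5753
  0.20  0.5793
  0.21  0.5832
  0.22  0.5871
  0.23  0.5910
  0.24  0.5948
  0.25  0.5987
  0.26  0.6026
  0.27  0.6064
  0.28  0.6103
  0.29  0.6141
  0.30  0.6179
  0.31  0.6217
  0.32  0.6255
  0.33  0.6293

0.6026

σ√T = 0.42 × 1.0000 = 0.4200
d₁ = [ln(287/295) + (0.05 + ½·0.42²)·1] / (σ√T) = (-0.0275 + 0.1382) / 0.4200 = 0.2636 → 0.26
N(d₁) = N(0.26) = 0.6026
Δ_call = N(d₁) = 0.6026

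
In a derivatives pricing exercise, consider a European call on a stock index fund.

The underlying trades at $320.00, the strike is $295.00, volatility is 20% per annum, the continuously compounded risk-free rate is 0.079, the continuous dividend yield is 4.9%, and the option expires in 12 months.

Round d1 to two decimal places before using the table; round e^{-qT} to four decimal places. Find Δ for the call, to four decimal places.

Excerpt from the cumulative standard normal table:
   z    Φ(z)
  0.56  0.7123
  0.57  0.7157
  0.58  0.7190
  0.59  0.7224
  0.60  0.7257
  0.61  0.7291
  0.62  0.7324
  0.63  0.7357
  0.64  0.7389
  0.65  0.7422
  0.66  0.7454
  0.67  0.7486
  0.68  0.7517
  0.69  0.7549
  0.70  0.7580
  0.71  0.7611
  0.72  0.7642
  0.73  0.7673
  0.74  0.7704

0.7098

σ√T = 0.2 × 1.0000 = 0.2000
ln(S/K) + (r − q + σ²/2)T = ln(320/295) + (0.079 − 0.049 + 0.2²/2)·1 = 0.0813 + 0.0500 = 0.1313
d₁ = 0.1313 / 0.2000 = 0.6567 ≈ 0.66
N(d₁) = N(0.66) = 0.7454
Δ_call = e^(−qT)·N(d₁) = 0.9522·0.7454 = 0.7098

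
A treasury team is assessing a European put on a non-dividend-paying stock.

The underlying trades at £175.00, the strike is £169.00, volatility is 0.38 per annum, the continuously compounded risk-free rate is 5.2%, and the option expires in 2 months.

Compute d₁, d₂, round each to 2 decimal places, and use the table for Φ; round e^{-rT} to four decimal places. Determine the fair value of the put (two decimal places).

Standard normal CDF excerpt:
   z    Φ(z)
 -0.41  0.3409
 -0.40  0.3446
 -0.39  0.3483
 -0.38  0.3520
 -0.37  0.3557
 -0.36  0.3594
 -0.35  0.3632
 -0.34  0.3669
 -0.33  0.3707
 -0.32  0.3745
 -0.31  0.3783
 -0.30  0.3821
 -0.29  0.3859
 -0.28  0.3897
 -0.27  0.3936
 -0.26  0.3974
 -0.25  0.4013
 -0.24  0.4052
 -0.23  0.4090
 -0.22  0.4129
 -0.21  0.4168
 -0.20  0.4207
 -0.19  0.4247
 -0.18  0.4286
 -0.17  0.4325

σ√T = 0.38·√0.1667 = 0.1551
d₁ = [ln(175/169) + (0.052 + ½·0.38²)·0.1667] / (σ√T) = (0.0349 + 0.0207) / 0.1551 = 0.3583 which rounds to 0.36
d₂ = 0.3583 − 0.1551 = 0.2032 which rounds to 0.20
exp(−rT) = exp(−0.052·0.1667) = 0.9914
N(−d₂) = N(-0.20) = 0.4207;  N(−d₁) = N(-0.36) = 0.3594
P = 169·0.9914·0.4207 − 175·0.3594 = 70.4869 − 62.8950 = 7.5919

£7.59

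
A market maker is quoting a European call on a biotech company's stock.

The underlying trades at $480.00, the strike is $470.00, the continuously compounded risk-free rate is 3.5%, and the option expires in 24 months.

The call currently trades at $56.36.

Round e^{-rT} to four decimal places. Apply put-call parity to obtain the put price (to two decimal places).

exp(−rT) = exp(−0.035·2) = 0.9324
Put-call parity: C − P = S − K·e^(−rT) = 480 − 470·0.9324 = 480 − 438.2280 = 41.7720
P = C − (C − P) = 56.36 − (41.7720) = 14.5880

$14.59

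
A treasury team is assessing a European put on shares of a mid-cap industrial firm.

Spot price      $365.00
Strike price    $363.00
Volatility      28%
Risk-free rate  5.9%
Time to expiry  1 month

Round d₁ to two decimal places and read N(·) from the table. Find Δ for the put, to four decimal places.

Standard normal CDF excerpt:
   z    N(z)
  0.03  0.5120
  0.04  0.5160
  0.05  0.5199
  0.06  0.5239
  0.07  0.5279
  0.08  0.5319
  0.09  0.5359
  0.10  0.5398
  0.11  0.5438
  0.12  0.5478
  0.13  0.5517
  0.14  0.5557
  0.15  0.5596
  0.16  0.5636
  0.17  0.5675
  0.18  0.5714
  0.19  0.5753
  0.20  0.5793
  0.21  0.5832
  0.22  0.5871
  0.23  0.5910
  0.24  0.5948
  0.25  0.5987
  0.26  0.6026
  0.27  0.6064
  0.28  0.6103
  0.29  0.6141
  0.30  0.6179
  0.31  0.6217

σ√T = 0.28 × 0.2887 = 0.0808
d₁ = [ln(365/363) + (0.059 + 0.28²/2)·0.08333] / 0.0808 = [0.0055 + 0.0082] / 0.0808 = 0.1692 which rounds to 0.17
N(d₁) = N(0.17) = 0.5675
Δ_put = N(d₁) − 1 = 0.5675 − 1 = -0.4325

-0.4325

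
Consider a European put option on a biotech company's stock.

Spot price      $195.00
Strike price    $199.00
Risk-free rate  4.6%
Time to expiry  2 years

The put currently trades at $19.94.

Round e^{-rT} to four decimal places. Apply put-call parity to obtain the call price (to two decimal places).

$33.43

exp(−rT) = exp(−0.046·2) = 0.9121
Put-call parity: C − P = S − K·e^(−rT) = 195 − 199·0.9121 = 195 − 181.5079 = 13.4921
C = P + (C − P) = 19.94 + (13.4921) = 33.4321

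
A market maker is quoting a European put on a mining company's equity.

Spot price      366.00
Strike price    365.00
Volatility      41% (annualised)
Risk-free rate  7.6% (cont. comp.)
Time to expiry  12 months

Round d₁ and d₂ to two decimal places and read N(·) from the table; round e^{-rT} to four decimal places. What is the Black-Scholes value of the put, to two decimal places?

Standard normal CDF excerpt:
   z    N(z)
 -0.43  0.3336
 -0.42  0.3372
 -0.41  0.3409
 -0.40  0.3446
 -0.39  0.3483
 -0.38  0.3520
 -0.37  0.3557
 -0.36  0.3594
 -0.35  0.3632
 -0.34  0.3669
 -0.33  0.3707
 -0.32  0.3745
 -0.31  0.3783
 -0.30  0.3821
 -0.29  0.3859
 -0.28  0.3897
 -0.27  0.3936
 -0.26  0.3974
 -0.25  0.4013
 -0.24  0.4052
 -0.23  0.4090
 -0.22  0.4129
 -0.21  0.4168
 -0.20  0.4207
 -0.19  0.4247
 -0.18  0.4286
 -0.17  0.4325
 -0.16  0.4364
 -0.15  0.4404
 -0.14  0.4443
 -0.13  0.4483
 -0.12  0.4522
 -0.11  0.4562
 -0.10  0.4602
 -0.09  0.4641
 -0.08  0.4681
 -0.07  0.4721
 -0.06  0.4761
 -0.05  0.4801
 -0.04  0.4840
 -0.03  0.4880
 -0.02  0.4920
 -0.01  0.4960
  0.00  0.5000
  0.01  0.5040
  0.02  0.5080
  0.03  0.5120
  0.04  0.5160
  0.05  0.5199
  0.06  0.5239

44.37

T = 1;  σ√T = 0.4100
ln(S/K) + (r + σ²/2)T = ln(366/365) + (0.076 + 0.41²/2)·1 = 0.0027 + 0.1600 = 0.1628
d₁ = 0.1628 / 0.4100 = 0.3970 ⇒ 0.40
d₂ = d₁ − σ√T = 0.3970 − 0.4100 = -0.0130 ⇒ -0.01
exp(−rT) = exp(−0.076·1) = 0.9268
N(−d₂) = N(0.01) = 0.5040;  N(−d₁) = N(-0.40) = 0.3446
P = 365·0.9268·0.5040 − 366·0.3446 = 170.4941 − 126.1236 = 44.3705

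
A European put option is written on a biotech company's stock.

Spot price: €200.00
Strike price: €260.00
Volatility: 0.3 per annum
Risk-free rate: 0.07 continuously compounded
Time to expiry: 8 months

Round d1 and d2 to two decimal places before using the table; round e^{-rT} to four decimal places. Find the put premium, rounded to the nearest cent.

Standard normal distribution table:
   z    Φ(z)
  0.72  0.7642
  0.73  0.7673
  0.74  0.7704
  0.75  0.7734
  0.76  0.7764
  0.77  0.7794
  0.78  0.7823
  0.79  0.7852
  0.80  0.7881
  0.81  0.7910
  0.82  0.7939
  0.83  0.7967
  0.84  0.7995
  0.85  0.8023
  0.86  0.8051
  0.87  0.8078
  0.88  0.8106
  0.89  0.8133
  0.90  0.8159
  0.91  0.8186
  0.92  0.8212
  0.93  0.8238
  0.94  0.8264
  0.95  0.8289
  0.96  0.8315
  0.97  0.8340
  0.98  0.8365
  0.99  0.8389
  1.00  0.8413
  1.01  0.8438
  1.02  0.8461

€53.48

T = 0.6667;  σ√T = 0.2449
d₁ = [ln(200/260) + (0.07 + 0.3²/2)·0.6667] / 0.2449 = [-0.2624 + 0.0767] / 0.2449 = -0.7581 which rounds to -0.76
d₂ = d₁ − σ√T = -0.7581 − 0.2449 = -1.0031 which rounds to -1.00
e^(−rT) = e^(−0.07·0.6667) = 0.9544
N(−d₂) = N(1.00) = 0.8413;  N(−d₁) = N(0.76) = 0.7764
P = 260·0.9544·0.8413 − 200·0.7764 = 208.7635 − 155.2800 = 53.4835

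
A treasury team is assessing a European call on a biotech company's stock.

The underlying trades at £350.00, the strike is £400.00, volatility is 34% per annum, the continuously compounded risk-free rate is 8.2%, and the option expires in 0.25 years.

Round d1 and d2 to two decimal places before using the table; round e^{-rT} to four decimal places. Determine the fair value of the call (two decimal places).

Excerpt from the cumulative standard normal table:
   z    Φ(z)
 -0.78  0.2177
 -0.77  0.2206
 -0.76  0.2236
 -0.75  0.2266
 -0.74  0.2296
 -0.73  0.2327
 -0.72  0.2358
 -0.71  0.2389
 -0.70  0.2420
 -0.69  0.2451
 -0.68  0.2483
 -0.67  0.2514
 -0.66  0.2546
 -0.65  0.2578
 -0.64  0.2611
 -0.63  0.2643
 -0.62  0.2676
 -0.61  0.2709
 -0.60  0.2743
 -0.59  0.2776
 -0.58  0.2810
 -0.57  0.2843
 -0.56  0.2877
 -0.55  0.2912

£9.55

σ√T = 0.34 × 0.5000 = 0.1700
d₁ = [ln(350/400) + (0.082 + 0.34²/2)·0.25] / 0.1700 = [-0.1335 + 0.0350] / 0.1700 = -0.5799 → -0.58
d₂ = d₁ − σ√T = -0.5799 − 0.1700 = -0.7499 → -0.75
exp(−rT) = exp(−0.082·0.25) = 0.9797
C = 350·N(-0.58) − 400·0.9797·N(-0.75) = 350·0.2810 − 400·0.9797·0.2266 = 98.3500 − 88.8000 = 9.5500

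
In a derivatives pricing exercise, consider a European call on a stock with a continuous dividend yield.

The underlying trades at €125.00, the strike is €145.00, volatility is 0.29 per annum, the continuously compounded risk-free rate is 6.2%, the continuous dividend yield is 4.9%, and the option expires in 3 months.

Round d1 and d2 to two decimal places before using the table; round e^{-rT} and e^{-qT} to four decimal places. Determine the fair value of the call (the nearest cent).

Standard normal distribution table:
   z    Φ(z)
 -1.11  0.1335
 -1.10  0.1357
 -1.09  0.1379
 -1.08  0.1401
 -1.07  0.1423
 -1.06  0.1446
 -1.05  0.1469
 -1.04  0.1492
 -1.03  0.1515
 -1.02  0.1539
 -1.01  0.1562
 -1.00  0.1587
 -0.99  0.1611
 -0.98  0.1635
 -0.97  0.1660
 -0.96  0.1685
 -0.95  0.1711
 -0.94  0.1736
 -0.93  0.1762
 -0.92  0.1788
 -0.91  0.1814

€1.44

T = 0.25;  σ√T = 0.1450
d₁ = [ln(125/145) + (0.062 − 0.049 + 0.29²/2)·0.25] / 0.1450 = [-0.1484 + 0.0138] / 0.1450 = -0.9287 → -0.93
d₂ = d₁ − σ√T = -0.9287 − 0.1450 = -1.0737 → -1.07
e^(−qT) = e^(−0.049·0.25) = 0.9878;  e^(−rT) = e^(−0.062·0.25) = 0.9846
N(d₁) = N(-0.93) = 0.1762;  N(d₂) = N(-1.07) = 0.1423
C = 125·0.9878·0.1762 − 145·0.9846·0.1423 = 21.7563 − 20.3157 = 1.4406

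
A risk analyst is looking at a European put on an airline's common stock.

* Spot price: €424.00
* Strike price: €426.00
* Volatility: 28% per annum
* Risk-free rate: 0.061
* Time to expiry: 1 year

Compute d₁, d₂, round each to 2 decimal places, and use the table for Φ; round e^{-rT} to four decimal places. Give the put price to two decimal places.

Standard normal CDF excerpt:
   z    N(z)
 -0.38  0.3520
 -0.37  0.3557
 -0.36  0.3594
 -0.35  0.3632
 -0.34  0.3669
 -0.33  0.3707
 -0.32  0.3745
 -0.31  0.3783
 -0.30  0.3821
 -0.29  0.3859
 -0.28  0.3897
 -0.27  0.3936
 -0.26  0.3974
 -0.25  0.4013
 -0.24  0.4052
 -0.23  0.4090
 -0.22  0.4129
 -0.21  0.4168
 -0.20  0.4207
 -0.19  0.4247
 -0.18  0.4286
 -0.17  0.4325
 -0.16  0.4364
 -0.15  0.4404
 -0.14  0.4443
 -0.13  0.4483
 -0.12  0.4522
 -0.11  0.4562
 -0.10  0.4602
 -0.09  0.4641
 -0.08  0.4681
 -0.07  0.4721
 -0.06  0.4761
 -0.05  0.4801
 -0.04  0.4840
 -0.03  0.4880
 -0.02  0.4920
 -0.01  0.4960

T = 1;  σ√T = 0.2800
d₁ = [ln(424/426) + (0.061 + 0.28²/2)·1] / 0.2800 = [-0.0047 + 0.1002] / 0.2800 = 0.3411 → 0.34
d₂ = d₁ − σ√T = 0.3411 − 0.2800 = 0.0611 → 0.06
e^(−rT) = e^(−0.061·1) = 0.9408
P = 426·0.9408·N(-0.06) − 424·N(-0.34) = 426·0.9408·0.4761 − 424·0.3669 = 190.8117 − 155.5656 = 35.2461

€35.25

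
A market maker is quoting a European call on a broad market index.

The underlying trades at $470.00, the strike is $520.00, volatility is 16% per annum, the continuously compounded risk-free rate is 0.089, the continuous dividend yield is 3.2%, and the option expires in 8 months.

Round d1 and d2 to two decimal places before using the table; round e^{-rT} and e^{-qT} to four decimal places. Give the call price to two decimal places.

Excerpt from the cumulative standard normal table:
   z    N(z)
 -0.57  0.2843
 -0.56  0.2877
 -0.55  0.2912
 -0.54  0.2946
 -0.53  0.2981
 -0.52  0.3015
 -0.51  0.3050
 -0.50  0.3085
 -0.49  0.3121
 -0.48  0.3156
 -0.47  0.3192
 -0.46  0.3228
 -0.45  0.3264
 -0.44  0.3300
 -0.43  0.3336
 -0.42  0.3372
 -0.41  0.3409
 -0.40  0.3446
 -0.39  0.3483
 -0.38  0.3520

$12.44

T = 0.6667;  σ√T = 0.1306
d₁ = [ln(470/520) + (0.089 − 0.032 + 0.16²/2)·0.6667] / 0.1306 = [-0.1011 + 0.0465] / 0.1306 = -0.4177 which rounds to -0.42
d₂ = d₁ − σ√T = -0.4177 − 0.1306 = -0.5483 which rounds to -0.55
exp(−qT) = exp(−0.032·0.6667) = 0.9789;  exp(−rT) = exp(−0.089·0.6667) = 0.9424
N(d₁) = N(-0.42) = 0.3372;  N(d₂) = N(-0.55) = 0.2912
C = 470·0.9789·0.3372 − 520·0.9424·0.2912 = 155.1400 − 142.7020 = 12.4380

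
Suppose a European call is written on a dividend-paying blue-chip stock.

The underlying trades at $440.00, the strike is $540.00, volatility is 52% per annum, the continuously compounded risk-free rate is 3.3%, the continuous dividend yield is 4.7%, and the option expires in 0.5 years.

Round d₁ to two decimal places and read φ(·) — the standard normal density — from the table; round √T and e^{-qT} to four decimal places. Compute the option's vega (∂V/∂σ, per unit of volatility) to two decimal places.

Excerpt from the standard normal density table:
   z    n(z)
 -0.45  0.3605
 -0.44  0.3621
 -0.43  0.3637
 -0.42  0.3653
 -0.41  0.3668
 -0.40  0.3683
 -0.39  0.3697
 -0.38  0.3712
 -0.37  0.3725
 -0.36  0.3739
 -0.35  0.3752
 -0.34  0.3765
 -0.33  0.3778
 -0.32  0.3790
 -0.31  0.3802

σ√T = 0.52 × 0.7071 = 0.3677
d₁ = [ln(440/540) + (0.033 − 0.047 + ½·0.52²)·0.5] / (σ√T) = (-0.2048 + 0.0606) / 0.3677 = -0.3922 ≈ -0.39
√T = √0.5 = 0.7071
φ(d₁) = φ(-0.39) = 0.3697
e^(−qT) = e^(−0.047·0.5) = 0.9768
vega = S·e^(−qT)·φ(d₁)·√T = 440·0.9768·0.3697·0.7071 = 112.3540

112.35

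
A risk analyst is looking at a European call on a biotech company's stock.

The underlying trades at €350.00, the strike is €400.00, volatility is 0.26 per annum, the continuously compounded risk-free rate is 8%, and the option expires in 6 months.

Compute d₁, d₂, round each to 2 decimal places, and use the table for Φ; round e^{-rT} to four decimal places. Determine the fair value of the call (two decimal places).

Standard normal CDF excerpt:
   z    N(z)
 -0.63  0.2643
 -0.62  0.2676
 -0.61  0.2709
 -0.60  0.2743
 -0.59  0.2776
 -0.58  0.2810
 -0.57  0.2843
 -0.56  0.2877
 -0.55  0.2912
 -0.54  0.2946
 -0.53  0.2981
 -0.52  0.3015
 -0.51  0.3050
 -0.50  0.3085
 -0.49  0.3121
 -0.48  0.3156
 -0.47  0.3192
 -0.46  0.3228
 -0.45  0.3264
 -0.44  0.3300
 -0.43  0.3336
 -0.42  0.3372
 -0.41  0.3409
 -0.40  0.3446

T = 0.5;  σ√T = 0.1838
ln(S/K) + (r + σ²/2)T = ln(350/400) + (0.08 + 0.26²/2)·0.5 = -0.1335 + 0.0569 = -0.0766
d₁ = -0.0766 / 0.1838 = -0.4168 → -0.42
d₂ = d₁ − σ√T = -0.4168 − 0.1838 = -0.6007 → -0.60
e^(−rT) = e^(−0.08·0.5) = 0.9608
C = 350·N(-0.42) − 400·0.9608·N(-0.60) = 350·0.3372 − 400·0.9608·0.2743 = 118.0200 − 105.4190 = 12.6010

€12.60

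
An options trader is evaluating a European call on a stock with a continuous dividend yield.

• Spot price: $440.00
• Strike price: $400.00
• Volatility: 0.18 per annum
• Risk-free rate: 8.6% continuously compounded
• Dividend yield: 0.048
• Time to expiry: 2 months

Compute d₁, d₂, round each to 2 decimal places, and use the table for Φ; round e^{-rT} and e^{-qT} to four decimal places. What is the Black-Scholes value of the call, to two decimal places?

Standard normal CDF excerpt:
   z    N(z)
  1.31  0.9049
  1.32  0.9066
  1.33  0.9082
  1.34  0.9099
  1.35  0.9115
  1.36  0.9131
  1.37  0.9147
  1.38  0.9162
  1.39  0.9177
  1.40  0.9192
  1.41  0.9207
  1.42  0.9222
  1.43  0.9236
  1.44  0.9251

T = 0.1667;  σ√T = 0.0735
d₁ = [ln(440/400) + (0.086 − 0.048 + ½·0.18²)·0.1667] / (σ√T) = (0.0953 + 0.0090) / 0.0735 = 1.4199 ≈ 1.42
d₂ = 1.4199 − 0.0735 = 1.3465 ≈ 1.35
e^(−qT) = e^(−0.048·0.1667) = 0.9920;  e^(−rT) = e^(−0.086·0.1667) = 0.9858
N(d₁) = N(1.42) = 0.9222;  N(d₂) = N(1.35) = 0.9115
C = 440·0.9920·0.9222 − 400·0.9858·0.9115 = 402.5219 − 359.4227 = 43.0992

$43.10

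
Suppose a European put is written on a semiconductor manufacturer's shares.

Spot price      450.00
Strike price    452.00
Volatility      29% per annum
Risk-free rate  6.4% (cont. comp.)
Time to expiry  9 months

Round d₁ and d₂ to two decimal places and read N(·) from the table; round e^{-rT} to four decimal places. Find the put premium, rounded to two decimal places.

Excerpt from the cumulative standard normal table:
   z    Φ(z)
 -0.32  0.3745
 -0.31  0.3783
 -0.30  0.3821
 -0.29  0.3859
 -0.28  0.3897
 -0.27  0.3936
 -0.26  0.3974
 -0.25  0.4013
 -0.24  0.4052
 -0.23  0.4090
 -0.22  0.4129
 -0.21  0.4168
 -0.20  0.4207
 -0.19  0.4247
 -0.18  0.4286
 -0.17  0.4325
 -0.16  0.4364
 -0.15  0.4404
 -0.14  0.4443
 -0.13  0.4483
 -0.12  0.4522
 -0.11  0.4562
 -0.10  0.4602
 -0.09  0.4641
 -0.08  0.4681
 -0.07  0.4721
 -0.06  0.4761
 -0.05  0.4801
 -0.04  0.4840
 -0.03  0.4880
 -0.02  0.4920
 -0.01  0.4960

T = 0.75;  σ√T = 0.2511
d₁ = [ln(450/452) + (0.064 + 0.29²/2)·0.75] / 0.2511 = [-0.0044 + 0.0795] / 0.2511 = 0.2990 → 0.30
d₂ = d₁ − σ√T = 0.2990 − 0.2511 = 0.0479 → 0.05
e^(−rT) = e^(−0.064·0.75) = 0.9531
P = 452·0.9531·N(-0.05) − 450·N(-0.30) = 452·0.9531·0.4801 − 450·0.3821 = 206.8277 − 171.9450 = 34.8827

34.88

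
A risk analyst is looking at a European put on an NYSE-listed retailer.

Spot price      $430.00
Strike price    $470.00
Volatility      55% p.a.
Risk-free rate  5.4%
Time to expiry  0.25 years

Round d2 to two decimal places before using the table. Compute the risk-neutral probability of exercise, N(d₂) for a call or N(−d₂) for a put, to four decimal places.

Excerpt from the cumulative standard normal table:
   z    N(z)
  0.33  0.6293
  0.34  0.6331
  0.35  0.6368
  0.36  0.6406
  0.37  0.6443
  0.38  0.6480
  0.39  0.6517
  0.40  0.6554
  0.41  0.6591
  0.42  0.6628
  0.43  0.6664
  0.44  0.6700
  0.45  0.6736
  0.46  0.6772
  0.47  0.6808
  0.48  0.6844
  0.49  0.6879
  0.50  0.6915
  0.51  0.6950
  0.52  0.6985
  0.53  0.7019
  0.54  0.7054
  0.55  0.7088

σ√T = 0.55·√0.25 = 0.2750
d₁ = [ln(430/470) + (0.054 + 0.55²/2)·0.25] / 0.2750 = [-0.0889 + 0.0513] / 0.2750 = -0.1369 ⇒ -0.14
d₂ = d₁ − σ√T = -0.1369 − 0.2750 = -0.4119 ⇒ -0.41
Risk-neutral Pr[S_T < K] = N(−d₂) = N(0.41) = 0.6591

0.6591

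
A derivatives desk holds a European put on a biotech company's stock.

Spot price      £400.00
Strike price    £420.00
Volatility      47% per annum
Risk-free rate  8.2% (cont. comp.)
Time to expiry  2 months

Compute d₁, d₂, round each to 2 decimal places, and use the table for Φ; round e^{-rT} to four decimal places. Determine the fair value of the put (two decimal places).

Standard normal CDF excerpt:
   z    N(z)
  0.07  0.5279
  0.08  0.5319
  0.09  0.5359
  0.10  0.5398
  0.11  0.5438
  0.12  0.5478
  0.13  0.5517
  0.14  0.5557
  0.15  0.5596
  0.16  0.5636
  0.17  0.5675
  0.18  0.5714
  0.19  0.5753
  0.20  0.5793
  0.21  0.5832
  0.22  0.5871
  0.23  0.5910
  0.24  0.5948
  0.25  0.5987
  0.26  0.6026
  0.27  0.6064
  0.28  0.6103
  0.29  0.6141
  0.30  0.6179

£38.48

T = 0.1667;  σ√T = 0.1919
d₁ = [ln(400/420) + (0.082 + 0.47²/2)·0.1667] / 0.1919 = [-0.0488 + 0.0321] / 0.1919 = -0.0871 ⇒ -0.09
d₂ = d₁ − σ√T = -0.0871 − 0.1919 = -0.2790 ⇒ -0.28
exp(−rT) = exp(−0.082·0.1667) = 0.9864
N(−d₂) = N(0.28) = 0.6103;  N(−d₁) = N(0.09) = 0.5359
P = 420·0.9864·0.6103 − 400·0.5359 = 252.8400 − 214.3600 = 38.4800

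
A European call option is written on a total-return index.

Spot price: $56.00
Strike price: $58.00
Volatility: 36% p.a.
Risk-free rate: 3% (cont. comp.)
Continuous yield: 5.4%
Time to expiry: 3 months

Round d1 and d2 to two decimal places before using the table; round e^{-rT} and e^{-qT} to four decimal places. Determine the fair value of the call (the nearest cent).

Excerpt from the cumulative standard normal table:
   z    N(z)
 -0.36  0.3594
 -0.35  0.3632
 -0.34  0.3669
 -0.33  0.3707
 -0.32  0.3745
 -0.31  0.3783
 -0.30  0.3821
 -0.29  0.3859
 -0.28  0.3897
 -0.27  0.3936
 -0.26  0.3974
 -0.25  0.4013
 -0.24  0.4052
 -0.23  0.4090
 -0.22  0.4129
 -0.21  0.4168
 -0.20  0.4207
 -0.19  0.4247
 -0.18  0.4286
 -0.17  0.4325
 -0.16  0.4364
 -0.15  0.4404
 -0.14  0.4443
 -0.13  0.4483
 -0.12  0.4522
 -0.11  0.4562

$2.99

T = 0.25;  σ√T = 0.1800
ln(S/K) + (r − q + σ²/2)T = ln(56/58) + (0.03 − 0.054 + 0.36²/2)·0.25 = -0.0351 + 0.0102 = -0.0249
d₁ = -0.0249 / 0.1800 = -0.1383 which rounds to -0.14
d₂ = d₁ − σ√T = -0.1383 − 0.1800 = -0.3183 which rounds to -0.32
exp(−qT) = exp(−0.054·0.25) = 0.9866;  exp(−rT) = exp(−0.03·0.25) = 0.9925
N(d₁) = N(-0.14) = 0.4443;  N(d₂) = N(-0.32) = 0.3745
C = 56·0.9866·0.4443 − 58·0.9925·0.3745 = 24.5474 − 21.5581 = 2.9893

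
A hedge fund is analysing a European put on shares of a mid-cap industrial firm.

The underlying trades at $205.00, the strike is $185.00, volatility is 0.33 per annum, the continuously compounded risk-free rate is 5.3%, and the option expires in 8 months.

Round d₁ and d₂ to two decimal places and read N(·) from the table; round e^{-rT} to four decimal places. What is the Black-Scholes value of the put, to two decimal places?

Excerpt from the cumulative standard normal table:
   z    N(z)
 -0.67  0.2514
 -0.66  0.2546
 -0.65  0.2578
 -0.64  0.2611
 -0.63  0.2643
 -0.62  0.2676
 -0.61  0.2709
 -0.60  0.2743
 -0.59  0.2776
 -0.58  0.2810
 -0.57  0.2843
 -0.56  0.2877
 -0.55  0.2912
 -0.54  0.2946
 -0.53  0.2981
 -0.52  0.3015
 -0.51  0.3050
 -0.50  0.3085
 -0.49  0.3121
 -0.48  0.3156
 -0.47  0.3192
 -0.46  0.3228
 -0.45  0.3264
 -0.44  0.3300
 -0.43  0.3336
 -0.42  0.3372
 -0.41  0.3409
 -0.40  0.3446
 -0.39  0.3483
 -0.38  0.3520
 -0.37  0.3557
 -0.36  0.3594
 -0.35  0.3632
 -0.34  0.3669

$10.01

T = 0.6667;  σ√T = 0.2694
ln(S/K) + (r + σ²/2)T = ln(205/185) + (0.053 + 0.33²/2)·0.6667 = 0.1027 + 0.0716 = 0.1743
d₁ = 0.1743 / 0.2694 = 0.6468 which rounds to 0.65
d₂ = d₁ − σ√T = 0.6468 − 0.2694 = 0.3774 which rounds to 0.38
exp(−rT) = exp(−0.053·0.6667) = 0.9653
N(−d₂) = N(-0.38) = 0.3520;  N(−d₁) = N(-0.65) = 0.2578
P = 185·0.9653·0.3520 − 205·0.2578 = 62.8603 − 52.8490 = 10.0113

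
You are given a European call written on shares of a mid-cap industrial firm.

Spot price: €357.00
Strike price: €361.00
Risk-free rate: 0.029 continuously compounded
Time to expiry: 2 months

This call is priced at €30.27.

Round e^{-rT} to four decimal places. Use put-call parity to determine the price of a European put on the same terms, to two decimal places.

€32.54

exp(−rT) = exp(−0.029·0.1667) = 0.9952
Put-call parity: C − P = S − K·e^(−rT) = 357 − 361·0.9952 = 357 − 359.2672 = -2.2672
P = C − (C − P) = 30.27 − (-2.2672) = 32.5372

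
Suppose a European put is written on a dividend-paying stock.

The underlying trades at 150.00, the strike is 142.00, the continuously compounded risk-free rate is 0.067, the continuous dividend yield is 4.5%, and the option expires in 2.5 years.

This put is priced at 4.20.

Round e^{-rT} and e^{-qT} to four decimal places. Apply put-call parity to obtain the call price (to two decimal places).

18.14

exp(−qT) = exp(−0.045·2.5) = 0.8936;  exp(−rT) = exp(−0.067·2.5) = 0.8458
Put-call parity: C − P = S·e^(−qT) − K·e^(−rT) = 150·0.8936 − 142·0.8458 = 134.0400 − 120.1036 = 13.9364
C = P + (C − P) = 4.20 + (13.9364) = 18.1364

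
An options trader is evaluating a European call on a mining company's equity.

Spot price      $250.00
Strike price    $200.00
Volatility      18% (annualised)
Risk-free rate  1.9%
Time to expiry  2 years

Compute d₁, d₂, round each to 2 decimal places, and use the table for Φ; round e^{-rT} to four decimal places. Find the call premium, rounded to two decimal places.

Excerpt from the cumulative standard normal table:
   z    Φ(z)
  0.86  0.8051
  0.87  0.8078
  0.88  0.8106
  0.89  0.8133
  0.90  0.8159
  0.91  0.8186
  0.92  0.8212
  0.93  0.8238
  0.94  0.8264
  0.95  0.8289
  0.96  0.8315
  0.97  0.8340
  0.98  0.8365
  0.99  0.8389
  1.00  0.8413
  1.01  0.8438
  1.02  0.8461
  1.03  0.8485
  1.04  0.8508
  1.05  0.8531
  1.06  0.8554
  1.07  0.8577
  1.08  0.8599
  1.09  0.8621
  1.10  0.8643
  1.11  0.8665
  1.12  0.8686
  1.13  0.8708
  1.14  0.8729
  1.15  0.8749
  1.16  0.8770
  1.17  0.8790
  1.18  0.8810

$61.63

σ√T = 0.18 × 1.4142 = 0.2546
d₁ = [ln(250/200) + (0.019 + ½·0.18²)·2] / (σ√T) = (0.2231 + 0.0704) / 0.2546 = 1.1531 ⇒ 1.15
d₂ = 1.1531 − 0.2546 = 0.8986 ⇒ 0.90
exp(−rT) = exp(−0.019·2) = 0.9627
C = 250·N(1.15) − 200·0.9627·N(0.90) = 250·0.8749 − 200·0.9627·0.8159 = 218.7250 − 157.0934 = 61.6316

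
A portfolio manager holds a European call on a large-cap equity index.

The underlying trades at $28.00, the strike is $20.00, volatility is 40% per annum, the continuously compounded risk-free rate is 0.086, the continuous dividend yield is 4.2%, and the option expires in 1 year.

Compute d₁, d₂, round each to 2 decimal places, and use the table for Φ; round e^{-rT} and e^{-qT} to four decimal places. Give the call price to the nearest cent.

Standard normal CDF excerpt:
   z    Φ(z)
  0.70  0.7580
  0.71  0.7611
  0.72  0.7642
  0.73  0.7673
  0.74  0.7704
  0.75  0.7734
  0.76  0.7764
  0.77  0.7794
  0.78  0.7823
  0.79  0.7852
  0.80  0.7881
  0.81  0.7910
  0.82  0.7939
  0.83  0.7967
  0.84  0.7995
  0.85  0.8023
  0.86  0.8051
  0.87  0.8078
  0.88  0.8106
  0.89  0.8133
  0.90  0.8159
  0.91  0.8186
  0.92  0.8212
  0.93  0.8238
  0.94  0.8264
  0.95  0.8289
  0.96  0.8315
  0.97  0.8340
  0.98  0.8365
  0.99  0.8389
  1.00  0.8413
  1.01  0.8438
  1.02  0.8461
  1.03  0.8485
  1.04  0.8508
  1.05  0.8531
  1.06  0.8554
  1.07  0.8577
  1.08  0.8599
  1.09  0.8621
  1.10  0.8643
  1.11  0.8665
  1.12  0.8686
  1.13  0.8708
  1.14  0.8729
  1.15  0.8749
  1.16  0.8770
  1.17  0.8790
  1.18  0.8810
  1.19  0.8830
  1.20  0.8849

$9.30

σ√T = 0.4·√1 = 0.4000
ln(S/K) + (r − q + σ²/2)T = ln(28/20) + (0.086 − 0.042 + 0.4²/2)·1 = 0.3365 + 0.1240 = 0.4605
d₁ = 0.4605 / 0.4000 = 1.1512 ⇒ 1.15
d₂ = d₁ − σ√T = 1.1512 − 0.4000 = 0.7512 ⇒ 0.75
exp(−qT) = exp(−0.042·1) = 0.9589;  exp(−rT) = exp(−0.086·1) = 0.9176
N(d₁) = N(1.15) = 0.8749;  N(d₂) = N(0.75) = 0.7734
C = 28·0.9589·0.8749 − 20·0.9176·0.7734 = 23.4904 − 14.1934 = 9.2969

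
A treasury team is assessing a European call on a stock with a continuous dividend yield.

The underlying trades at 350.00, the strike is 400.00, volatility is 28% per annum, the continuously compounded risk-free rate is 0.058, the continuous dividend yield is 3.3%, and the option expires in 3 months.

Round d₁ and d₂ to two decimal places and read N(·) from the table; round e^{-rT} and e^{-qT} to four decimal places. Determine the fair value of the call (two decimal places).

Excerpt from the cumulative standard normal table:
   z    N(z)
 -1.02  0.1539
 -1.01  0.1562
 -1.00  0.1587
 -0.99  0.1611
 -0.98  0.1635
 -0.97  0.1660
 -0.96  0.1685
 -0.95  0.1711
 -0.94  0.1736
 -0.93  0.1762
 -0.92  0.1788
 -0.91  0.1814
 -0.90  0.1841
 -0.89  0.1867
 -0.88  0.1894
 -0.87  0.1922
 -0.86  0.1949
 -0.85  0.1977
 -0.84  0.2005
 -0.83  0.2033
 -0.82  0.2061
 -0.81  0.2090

5.14

σ√T = 0.28 × 0.5000 = 0.1400
d₁ = [ln(350/400) + (0.058 − 0.033 + ½·0.28²)·0.25] / (σ√T) = (-0.1335 + 0.0161) / 0.1400 = -0.8392 ≈ -0.84
d₂ = -0.8392 − 0.1400 = -0.9792 ≈ -0.98
exp(−qT) = exp(−0.033·0.25) = 0.9918;  exp(−rT) = exp(−0.058·0.25) = 0.9856
N(d₁) = N(-0.84) = 0.2005;  N(d₂) = N(-0.98) = 0.1635
C = 350·0.9918·0.2005 − 400·0.9856·0.1635 = 69.5996 − 64.4582 = 5.1413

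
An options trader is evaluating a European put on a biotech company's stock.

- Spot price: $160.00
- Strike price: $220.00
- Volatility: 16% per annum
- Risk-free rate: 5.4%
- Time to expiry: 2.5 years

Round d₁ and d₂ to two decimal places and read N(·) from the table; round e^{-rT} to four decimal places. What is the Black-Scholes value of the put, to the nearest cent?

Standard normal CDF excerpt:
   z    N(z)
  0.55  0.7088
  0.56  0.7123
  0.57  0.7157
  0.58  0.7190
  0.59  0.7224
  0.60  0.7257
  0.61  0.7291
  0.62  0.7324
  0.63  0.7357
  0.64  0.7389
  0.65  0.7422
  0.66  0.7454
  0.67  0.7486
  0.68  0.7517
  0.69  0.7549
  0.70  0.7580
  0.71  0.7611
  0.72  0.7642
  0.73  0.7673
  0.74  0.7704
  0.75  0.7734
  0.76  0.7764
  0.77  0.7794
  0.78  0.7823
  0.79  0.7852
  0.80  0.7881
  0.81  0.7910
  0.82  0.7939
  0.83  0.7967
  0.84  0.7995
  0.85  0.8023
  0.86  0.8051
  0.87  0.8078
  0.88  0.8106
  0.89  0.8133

$38.10

σ√T = 0.16·√2.5 = 0.2530
ln(S/K) + (r + σ²/2)T = ln(160/220) + (0.054 + 0.16²/2)·2.5 = -0.3185 + 0.1670 = -0.1515
d₁ = -0.1515 / 0.2530 = -0.5987 → -0.60
d₂ = d₁ − σ√T = -0.5987 − 0.2530 = -0.8517 → -0.85
e^(−rT) = e^(−0.054·2.5) = 0.8737
N(−d₂) = N(0.85) = 0.8023;  N(−d₁) = N(0.60) = 0.7257
P = 220·0.8737·0.8023 − 160·0.7257 = 154.2133 − 116.1120 = 38.1013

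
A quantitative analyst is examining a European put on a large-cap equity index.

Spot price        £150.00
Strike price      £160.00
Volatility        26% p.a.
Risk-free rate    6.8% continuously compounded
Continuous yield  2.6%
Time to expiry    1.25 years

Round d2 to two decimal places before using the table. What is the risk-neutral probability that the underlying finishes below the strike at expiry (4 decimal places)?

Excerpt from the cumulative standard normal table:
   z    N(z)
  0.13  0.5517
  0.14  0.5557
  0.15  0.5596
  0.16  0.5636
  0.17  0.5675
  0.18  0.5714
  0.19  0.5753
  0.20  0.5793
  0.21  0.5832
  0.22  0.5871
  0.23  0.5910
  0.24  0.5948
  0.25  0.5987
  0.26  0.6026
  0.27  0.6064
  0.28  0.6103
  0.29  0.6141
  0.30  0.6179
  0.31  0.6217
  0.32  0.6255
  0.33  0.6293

σ√T = 0.26 × 1.1180 = 0.2907
d₁ = [ln(150/160) + (0.068 − 0.026 + 0.26²/2)·1.25] / 0.2907 = [-0.0645 + 0.0948] / 0.2907 = 0.1039 → 0.10
d₂ = d₁ − σ√T = 0.1039 − 0.2907 = -0.1868 → -0.19
Risk-neutral Pr[S_T < K] = N(−d₂) = N(0.19) = 0.5753

0.5753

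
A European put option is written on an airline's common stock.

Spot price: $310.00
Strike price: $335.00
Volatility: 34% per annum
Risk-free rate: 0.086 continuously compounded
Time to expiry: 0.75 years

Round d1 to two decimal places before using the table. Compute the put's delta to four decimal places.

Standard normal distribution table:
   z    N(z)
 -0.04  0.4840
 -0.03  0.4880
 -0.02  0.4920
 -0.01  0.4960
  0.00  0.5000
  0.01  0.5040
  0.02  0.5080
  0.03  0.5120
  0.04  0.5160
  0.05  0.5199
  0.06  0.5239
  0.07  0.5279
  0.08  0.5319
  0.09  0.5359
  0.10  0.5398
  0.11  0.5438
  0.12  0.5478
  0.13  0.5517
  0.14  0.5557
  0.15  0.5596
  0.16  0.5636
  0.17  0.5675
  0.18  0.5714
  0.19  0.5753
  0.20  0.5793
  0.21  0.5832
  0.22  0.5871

σ√T = 0.34 × 0.8660 = 0.2944
d₁ = [ln(310/335) + (0.086 + 0.34²/2)·0.75] / 0.2944 = [-0.0776 + 0.1079] / 0.2944 = 0.1029 ≈ 0.10
N(d₁) = N(0.10) = 0.5398
Δ_put = N(d₁) − 1 = 0.5398 − 1 = -0.4602

-0.4602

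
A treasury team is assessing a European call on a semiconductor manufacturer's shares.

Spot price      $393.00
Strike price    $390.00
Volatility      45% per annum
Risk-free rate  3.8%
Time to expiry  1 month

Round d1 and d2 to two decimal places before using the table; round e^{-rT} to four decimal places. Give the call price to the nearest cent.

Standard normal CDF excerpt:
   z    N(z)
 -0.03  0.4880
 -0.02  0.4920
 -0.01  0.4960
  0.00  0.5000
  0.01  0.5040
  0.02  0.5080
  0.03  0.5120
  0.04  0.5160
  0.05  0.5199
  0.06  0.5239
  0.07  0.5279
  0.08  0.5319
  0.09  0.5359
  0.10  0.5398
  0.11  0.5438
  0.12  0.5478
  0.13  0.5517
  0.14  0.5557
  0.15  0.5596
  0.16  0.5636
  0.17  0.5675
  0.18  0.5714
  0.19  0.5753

σ√T = 0.45·√0.08333 = 0.1299
d₁ = [ln(393/390) + (0.038 + 0.45²/2)·0.08333] / 0.1299 = [0.0077 + 0.0116] / 0.1299 = 0.1483 ⇒ 0.15
d₂ = d₁ − σ√T = 0.1483 − 0.1299 = 0.0184 ⇒ 0.02
exp(−rT) = exp(−0.038·0.08333) = 0.9968
N(d₁) = N(0.15) = 0.5596;  N(d₂) = N(0.02) = 0.5080
C = 393·0.5596 − 390·0.9968·0.5080 = 219.9228 − 197.4860 = 22.4368

$22.44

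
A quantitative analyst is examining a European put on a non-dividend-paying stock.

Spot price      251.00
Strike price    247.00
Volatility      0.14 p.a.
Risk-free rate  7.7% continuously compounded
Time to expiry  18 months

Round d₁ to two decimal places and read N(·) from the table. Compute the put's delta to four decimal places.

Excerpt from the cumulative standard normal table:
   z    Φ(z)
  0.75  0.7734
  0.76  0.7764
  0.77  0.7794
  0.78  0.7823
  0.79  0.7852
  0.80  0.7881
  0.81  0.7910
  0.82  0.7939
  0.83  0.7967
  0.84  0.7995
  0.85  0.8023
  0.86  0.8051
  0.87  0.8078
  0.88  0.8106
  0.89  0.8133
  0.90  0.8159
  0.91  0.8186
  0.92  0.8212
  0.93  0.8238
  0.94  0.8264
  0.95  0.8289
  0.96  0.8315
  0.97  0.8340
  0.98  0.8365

σ√T = 0.14 × 1.2247 = 0.1715
d₁ = [ln(251/247) + (0.077 + ½·0.14²)·1.5] / (σ√T) = (0.0161 + 0.1302) / 0.1715 = 0.8530 → 0.85
N(d₁) = N(0.85) = 0.8023
Δ_put = N(d₁) − 1 = 0.8023 − 1 = -0.1977

-0.1977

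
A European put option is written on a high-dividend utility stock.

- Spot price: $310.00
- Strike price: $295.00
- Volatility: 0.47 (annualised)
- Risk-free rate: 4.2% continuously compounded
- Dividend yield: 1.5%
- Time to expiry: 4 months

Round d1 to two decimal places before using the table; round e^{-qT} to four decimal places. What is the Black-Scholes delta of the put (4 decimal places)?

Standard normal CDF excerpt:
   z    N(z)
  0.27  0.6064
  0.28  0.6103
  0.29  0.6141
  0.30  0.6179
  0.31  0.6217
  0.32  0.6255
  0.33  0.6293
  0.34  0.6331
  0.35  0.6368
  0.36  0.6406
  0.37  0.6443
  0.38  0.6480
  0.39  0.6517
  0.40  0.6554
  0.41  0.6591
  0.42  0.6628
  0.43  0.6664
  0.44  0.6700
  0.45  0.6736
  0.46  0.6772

-0.3614

T = 0.3333;  σ√T = 0.2714
d₁ = [ln(310/295) + (0.042 − 0.015 + 0.47²/2)·0.3333] / 0.2714 = [0.0496 + 0.0458] / 0.2714 = 0.3516 → 0.35
N(d₁) = N(0.35) = 0.6368
Δ_put = exp(−qT)·(N(d₁) − 1) = 0.9950·(0.6368 − 1) = -0.3614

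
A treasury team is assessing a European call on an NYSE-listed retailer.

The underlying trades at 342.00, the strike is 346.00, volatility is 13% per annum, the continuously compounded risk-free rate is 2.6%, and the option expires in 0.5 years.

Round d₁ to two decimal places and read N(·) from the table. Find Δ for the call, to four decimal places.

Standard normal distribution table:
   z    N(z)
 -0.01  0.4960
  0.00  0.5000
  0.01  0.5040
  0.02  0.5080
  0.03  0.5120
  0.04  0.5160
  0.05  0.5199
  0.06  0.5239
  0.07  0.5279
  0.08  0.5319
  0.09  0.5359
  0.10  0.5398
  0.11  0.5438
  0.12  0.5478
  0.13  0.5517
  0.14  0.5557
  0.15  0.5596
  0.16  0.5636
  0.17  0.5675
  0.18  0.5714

σ√T = 0.13·√0.5 = 0.0919
d₁ = [ln(342/346) + (0.026 + 0.13²/2)·0.5] / 0.0919 = [-0.0116 + 0.0172] / 0.0919 = 0.0609 → 0.06
N(d₁) = N(0.06) = 0.5239
Δ_call = N(d₁) = 0.5239

0.5239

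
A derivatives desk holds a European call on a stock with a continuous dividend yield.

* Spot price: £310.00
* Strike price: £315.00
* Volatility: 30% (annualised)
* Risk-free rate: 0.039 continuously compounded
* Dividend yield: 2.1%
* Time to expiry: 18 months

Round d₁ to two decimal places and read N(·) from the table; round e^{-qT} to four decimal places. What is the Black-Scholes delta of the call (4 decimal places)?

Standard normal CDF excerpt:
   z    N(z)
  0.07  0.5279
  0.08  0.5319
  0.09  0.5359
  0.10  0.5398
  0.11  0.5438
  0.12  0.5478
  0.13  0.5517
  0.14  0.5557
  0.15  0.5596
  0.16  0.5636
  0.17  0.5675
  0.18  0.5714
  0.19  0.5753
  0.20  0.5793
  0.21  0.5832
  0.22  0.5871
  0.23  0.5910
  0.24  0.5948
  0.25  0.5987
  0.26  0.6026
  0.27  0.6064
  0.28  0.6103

0.5651

σ√T = 0.3·√1.5 = 0.3674
ln(S/K) + (r − q + σ²/2)T = ln(310/315) + (0.039 − 0.021 + 0.3²/2)·1.5 = -0.0160 + 0.0945 = 0.0785
d₁ = 0.0785 / 0.3674 = 0.2136 which rounds to 0.21
N(d₁) = N(0.21) = 0.5832
Δ_call = e^(−qT)·N(d₁) = 0.9690·0.5832 = 0.5651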